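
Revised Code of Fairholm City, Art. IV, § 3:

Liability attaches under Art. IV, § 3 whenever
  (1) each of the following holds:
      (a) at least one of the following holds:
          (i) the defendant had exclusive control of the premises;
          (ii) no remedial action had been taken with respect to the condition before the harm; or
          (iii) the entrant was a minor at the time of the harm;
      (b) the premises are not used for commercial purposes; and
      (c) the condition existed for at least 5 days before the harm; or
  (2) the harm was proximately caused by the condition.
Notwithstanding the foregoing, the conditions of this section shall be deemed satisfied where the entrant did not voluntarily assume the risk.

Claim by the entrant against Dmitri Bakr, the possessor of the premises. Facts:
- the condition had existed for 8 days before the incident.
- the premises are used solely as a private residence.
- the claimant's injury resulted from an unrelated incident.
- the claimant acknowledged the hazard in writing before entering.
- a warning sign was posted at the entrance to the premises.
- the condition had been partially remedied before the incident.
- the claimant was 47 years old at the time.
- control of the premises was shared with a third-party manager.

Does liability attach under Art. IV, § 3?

(i) exclusive control — fails.
(ii) no remedial action — fails.
(iii) entrant a minor — not satisfied.
(a) = F OR F OR F = false.
(b) not (commercial use) — satisfied.
(c) condition ≥5 days old — met.
(1): F AND T AND T → false.
(2) proximate cause — not met.
Overall: F OR F → false.
Exception (no assumed risk) — not satisfied.
Result: main false OR exception false → false.

No — not liable.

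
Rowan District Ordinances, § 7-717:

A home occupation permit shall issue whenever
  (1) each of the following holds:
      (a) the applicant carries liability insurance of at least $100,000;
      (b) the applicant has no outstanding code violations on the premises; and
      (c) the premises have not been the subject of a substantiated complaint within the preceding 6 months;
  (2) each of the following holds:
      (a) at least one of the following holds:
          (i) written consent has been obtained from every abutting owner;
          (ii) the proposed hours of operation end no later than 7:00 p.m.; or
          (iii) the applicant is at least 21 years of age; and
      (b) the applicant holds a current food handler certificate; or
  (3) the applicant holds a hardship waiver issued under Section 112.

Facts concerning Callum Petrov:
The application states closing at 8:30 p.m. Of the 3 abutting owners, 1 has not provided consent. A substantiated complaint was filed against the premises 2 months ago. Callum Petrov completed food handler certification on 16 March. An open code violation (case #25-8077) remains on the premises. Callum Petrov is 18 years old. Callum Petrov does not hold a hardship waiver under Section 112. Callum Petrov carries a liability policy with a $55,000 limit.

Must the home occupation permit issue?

No — denied.

(a) insurance ≥ $100,000 — not met.
(b) no code violations — not met.
(c) no complaint in 6 mo. — not met.
(1) = F AND F AND F = false.
(i) all abutters consent — not satisfied.
(ii) closes by 7 p.m. — not met.
(iii) age ≥ 21 — fails.
(a): F OR F OR F → false.
(b) food handler cert. — holds.
(2) = F AND T = false.
(3) hardship waiver — not met.
So Overall is not satisfied (F OR F OR F).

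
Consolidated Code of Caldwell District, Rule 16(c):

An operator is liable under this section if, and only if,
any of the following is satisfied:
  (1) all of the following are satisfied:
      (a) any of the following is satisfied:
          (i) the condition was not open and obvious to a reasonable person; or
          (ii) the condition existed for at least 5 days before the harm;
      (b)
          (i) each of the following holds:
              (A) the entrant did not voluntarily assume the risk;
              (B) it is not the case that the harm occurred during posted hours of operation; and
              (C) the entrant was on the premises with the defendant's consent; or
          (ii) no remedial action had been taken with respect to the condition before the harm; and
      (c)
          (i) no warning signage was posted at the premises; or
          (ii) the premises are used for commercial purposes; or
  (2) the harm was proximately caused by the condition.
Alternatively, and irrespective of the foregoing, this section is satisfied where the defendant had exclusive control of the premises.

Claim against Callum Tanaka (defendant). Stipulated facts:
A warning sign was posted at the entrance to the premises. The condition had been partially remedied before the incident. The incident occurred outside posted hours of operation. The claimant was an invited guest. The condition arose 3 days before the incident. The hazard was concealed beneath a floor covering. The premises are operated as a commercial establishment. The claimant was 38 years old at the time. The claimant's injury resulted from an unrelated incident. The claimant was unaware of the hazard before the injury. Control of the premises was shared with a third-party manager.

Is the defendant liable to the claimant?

(i) not open/obvious — holds.
(ii) condition ≥5 days old — not satisfied.
(a) = T OR F = true.
(A) no assumed risk — met.
(B) not (during posted hours) — met.
(C) consent to enter — met.
(i) = T AND T AND T = true.
(ii) no remedial action — not met.
(b) = T OR F = true.
(i) no signage posted — not satisfied.
(ii) commercial use — met.
(c): F OR T → true.
So (1) is satisfied (T AND T AND T).
(2) proximate cause — not met.
Overall = T OR F = true.
Exception (exclusive control) — not satisfied.
Result: main true OR exception false → true.

Yes — liable.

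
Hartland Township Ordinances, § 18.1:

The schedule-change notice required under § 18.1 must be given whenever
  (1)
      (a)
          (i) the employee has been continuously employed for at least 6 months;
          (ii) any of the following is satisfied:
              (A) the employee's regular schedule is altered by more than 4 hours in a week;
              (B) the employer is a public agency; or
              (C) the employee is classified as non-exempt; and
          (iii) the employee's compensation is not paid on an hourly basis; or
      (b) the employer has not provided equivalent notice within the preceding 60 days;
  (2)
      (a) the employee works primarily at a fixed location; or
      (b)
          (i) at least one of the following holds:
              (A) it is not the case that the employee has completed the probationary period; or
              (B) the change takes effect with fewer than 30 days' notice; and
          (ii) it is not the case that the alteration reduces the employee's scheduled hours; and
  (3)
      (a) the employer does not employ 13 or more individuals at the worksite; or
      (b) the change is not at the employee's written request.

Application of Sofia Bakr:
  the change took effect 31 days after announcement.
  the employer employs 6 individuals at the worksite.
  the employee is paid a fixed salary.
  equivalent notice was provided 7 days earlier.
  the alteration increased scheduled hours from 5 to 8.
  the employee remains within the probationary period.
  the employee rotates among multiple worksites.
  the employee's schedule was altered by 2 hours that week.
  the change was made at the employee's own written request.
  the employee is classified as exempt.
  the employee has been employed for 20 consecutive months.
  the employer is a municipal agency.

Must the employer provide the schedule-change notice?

(i) tenure ≥ 6 mo. — satisfied.
(A) schedule shift > 4h — not met.
(B) public agency — holds.
(C) non-exempt — not satisfied.
So (ii) is satisfied (F OR T OR F).
(iii) not (hourly-paid) — met.
(a): T AND T AND T → true.
(b) no recent notice — not met.
(1) = T OR F = true.
(a) fixed location — not met.
(A) not (past probation) — met.
(B) < 30 days' notice — fails.
(i) = T OR F = true.
(ii) not (hours reduced) — holds.
So (b) is satisfied (T AND T).
(2) = F OR T = true.
(a) not (≥ 13 at site) — met.
(b) not employee-requested — fails.
(3): T OR F → true.
So Overall is satisfied (T AND T AND T).

Yes — required.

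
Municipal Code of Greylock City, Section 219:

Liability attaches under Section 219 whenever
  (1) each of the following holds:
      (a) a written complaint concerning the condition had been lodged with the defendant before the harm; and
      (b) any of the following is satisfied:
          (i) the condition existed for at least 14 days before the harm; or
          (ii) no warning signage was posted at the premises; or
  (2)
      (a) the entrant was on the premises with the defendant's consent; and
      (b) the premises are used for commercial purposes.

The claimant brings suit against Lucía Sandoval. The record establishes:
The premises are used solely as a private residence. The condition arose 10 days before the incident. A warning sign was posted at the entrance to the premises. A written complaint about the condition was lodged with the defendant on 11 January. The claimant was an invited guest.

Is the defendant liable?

No — not liable.

(a) complaint lodged — met.
(i) condition ≥14 days old — not satisfied.
(ii) no signage posted — not satisfied.
So (b) is not satisfied (F OR F).
(1): T AND F → false.
(a) consent to enter — satisfied.
(b) commercial use — not satisfied.
(2): T AND F → false.
So Overall is not satisfied (F OR F).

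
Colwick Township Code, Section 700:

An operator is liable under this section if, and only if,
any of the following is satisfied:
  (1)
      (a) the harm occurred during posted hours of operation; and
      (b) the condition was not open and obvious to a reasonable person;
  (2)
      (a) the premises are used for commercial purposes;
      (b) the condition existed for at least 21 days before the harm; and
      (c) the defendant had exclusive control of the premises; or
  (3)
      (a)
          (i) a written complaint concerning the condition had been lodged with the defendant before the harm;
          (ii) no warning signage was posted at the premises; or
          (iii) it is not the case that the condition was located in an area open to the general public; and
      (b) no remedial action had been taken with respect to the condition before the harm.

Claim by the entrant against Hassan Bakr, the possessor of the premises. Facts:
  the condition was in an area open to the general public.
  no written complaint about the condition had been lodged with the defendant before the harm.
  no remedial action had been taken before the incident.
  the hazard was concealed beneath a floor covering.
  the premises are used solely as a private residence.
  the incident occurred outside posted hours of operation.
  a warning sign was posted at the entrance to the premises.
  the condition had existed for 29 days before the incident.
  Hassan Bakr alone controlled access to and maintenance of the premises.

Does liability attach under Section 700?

No — not liable.

(a) during posted hours — not satisfied.
(b) not open/obvious — met.
So (1) is not satisfied (F AND T).
(a) commercial use — fails.
(b) condition ≥21 days old — holds.
(c) exclusive control — met.
So (2) is not satisfied (F AND T AND T).
(i) complaint lodged — not met.
(ii) no signage posted — not met.
(iii) not (public area) — not met.
(a) = F OR F OR F = false.
(b) no remedial action — met.
So (3) is not satisfied (F AND T).
So Overall is not satisfied (F OR F OR F).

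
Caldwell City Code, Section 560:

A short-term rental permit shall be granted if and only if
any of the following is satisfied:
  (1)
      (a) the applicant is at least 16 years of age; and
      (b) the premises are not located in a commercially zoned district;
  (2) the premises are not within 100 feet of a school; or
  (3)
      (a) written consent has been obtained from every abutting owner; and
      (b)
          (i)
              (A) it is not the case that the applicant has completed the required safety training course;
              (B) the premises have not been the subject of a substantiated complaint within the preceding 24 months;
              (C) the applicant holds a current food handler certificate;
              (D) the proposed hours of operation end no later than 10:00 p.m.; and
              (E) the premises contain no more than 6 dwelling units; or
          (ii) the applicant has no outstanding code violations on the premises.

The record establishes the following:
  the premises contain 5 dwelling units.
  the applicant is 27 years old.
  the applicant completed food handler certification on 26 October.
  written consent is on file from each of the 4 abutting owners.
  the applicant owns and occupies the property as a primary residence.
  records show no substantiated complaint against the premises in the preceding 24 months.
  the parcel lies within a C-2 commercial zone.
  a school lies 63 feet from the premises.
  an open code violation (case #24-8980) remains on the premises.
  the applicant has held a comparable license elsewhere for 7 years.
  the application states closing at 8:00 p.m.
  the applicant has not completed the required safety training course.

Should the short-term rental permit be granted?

(a) age ≥ 16 — met.
(b) not (commercially zoned) — fails.
(1) = T AND F = false.
(2) ≥100 ft from school — not met.
(a) all abutters consent — holds.
(A) not (safety training) — satisfied.
(B) no complaint in 24 mo. — holds.
(C) food handler cert. — holds.
(D) closes by 10 p.m. — satisfied.
(E) ≤ 6 units — holds.
(i): T AND T AND T AND T AND T → true.
(ii) no code violations — not met.
So (b) is satisfied (T OR F).
(3) = T AND T = true.
So Overall is satisfied (F OR F OR T).

Yes — granted.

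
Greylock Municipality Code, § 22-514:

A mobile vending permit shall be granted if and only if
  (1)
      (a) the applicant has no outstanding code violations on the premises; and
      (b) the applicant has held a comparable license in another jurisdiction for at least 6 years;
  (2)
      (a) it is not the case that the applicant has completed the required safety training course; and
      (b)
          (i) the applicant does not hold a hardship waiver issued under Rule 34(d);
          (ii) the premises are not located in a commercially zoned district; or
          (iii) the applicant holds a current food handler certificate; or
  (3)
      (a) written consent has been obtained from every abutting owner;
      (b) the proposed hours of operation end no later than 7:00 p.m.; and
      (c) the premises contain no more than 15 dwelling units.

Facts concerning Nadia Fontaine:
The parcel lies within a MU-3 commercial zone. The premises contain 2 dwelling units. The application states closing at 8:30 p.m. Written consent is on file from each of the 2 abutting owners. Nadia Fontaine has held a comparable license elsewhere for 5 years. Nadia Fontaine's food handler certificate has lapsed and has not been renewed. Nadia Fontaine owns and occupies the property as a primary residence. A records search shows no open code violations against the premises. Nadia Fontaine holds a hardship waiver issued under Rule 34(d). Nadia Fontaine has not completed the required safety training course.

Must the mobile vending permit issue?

No — denied.

(a) no code violations — satisfied.
(b) prior license ≥ 6 yr — fails.
So (1) is not satisfied (T AND F).
(a) not (safety training) — met.
(i) not (hardship waiver) — fails.
(ii) not (commercially zoned) — not met.
(iii) food handler cert. — not satisfied.
(b): F OR F OR F → false.
(2) = T AND F = false.
(a) all abutters consent — satisfied.
(b) closes by 7 p.m. — not met.
(c) ≤ 15 units — satisfied.
(3): T AND F AND T → false.
Overall: F OR F OR F → false.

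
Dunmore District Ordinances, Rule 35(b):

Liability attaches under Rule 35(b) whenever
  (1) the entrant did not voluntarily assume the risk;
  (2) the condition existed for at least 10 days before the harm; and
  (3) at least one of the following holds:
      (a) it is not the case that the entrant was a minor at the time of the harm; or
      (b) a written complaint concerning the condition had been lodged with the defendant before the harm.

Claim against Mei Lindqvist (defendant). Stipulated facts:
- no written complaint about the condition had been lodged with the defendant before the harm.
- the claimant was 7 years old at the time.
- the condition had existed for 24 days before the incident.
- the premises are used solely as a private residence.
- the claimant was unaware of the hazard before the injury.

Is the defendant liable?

No — not liable.

(1) no assumed risk — satisfied.
(2) condition ≥10 days old — satisfied.
(a) not (entrant a minor) — not satisfied.
(b) complaint lodged — not met.
So (3) is not satisfied (F OR F).
Overall: T AND T AND F → false.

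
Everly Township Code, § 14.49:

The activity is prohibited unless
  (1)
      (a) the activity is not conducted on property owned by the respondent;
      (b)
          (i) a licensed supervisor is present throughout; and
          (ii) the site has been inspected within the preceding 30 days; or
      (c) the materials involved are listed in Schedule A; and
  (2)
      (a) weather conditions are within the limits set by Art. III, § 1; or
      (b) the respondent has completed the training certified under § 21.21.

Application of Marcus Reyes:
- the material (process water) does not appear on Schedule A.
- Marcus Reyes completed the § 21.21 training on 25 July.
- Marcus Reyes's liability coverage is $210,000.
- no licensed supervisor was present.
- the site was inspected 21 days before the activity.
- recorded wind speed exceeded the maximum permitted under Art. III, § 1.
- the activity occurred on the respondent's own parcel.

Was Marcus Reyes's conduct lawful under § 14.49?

(a) not (own property) — not met.
(i) supervisor present — not satisfied.
(ii) site inspected — holds.
(b) = F AND T = false.
(c) Schedule A material — not met.
So (1) is not satisfied (F OR F OR F).
(a) weather ok — not satisfied.
(b) training certified — holds.
(2) = F OR T = true.
So Overall is not satisfied (F AND T).

No — unlawful.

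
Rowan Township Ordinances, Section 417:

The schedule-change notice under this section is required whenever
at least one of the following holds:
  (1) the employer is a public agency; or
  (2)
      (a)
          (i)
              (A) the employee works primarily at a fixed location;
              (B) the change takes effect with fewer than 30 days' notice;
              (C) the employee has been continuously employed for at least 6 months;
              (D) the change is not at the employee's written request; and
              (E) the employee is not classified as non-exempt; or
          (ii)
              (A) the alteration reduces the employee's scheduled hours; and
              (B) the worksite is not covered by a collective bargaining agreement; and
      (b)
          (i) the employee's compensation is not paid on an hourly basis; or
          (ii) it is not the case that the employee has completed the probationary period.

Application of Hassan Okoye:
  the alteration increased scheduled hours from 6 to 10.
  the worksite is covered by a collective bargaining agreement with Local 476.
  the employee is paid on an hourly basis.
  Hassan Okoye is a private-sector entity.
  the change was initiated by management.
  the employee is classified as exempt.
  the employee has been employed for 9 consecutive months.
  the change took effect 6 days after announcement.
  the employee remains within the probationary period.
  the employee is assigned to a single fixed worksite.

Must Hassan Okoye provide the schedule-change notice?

(1) public agency — not met.
(A) fixed location — holds.
(B) < 30 days' notice — satisfied.
(C) tenure ≥ 6 mo. — met.
(D) not employee-requested — satisfied.
(E) not (non-exempt) — holds.
(i): T AND T AND T AND T AND T → true.
(A) hours reduced — fails.
(B) no CBA — fails.
(ii) = F AND F = false.
(a): T OR F → true.
(i) not (hourly-paid) — not satisfied.
(ii) not (past probation) — met.
So (b) is satisfied (F OR T).
(2): T AND T → true.
Overall = F OR T = true.

Yes — required.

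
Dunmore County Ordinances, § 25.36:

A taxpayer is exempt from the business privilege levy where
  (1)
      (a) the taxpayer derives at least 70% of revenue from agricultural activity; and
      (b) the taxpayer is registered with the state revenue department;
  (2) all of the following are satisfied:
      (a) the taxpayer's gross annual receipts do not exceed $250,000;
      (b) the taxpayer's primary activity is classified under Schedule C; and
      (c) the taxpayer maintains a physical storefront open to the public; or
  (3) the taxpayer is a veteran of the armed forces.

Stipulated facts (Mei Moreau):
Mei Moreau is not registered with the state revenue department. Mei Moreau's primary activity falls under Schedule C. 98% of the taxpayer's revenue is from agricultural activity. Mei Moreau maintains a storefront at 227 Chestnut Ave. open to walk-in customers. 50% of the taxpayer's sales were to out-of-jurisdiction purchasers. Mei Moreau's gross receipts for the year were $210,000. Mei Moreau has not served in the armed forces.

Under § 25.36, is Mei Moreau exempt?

(a) ≥70% agricultural — met.
(b) state-registered — fails.
So (1) is not satisfied (T AND F).
(a) receipts ≤ $250,000 — holds.
(b) Schedule C activity — holds.
(c) has storefront — met.
(2): T AND T AND T → true.
(3) veteran — not met.
So Overall is satisfied (F OR T OR F).

Yes — exempt.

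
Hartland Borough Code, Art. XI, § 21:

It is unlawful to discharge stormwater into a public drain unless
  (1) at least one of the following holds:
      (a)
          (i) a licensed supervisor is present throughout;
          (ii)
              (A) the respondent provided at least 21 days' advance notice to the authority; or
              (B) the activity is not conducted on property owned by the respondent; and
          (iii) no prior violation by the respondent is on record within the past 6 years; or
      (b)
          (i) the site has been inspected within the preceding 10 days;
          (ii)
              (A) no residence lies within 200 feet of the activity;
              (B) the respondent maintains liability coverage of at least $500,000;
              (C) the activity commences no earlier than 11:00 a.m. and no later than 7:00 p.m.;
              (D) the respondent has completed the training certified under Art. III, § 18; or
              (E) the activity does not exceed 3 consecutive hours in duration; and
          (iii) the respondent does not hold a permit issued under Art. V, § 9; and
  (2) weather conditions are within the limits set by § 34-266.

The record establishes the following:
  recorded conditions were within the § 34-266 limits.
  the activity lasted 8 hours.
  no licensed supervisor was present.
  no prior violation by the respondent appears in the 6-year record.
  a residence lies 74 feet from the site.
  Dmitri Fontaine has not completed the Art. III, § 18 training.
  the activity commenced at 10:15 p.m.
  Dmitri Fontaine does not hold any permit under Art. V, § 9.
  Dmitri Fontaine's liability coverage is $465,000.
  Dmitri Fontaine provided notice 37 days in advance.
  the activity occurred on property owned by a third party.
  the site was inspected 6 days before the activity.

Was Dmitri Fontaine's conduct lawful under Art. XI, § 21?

No — unlawful.

(i) supervisor present — not met.
(A) ≥21 days' notice — met.
(B) not (own property) — met.
So (ii) is satisfied (T OR T).
(iii) no prior violation — holds.
(a) = F AND T AND T = false.
(i) site inspected — holds.
(A) no residence in 200 ft — fails.
(B) coverage ≥ $500,000 — not met.
(C) start within hours — not satisfied.
(D) training certified — fails.
(E) ≤ 3 hrs duration — not satisfied.
(ii): F OR F OR F OR F OR F → false.
(iii) not (holds permit) — satisfied.
(b): T AND F AND T → false.
(1): F OR F → false.
(2) weather ok — holds.
Overall: F AND T → false.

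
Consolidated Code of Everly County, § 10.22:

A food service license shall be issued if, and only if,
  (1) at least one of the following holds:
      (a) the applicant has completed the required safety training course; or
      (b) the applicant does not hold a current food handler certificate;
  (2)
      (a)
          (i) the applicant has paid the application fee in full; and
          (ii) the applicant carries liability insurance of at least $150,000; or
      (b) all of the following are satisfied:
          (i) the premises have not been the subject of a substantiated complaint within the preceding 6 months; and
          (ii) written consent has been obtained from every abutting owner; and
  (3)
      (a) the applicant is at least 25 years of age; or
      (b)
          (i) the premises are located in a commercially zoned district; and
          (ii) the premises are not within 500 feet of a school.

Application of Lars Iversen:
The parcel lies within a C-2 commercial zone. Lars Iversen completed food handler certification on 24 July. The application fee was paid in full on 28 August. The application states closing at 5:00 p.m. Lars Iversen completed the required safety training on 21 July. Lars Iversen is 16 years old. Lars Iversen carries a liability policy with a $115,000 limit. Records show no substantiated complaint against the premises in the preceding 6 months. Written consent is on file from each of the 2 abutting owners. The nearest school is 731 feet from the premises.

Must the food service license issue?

Yes — granted.

(a) safety training — met.
(b) not (food handler cert.) — not satisfied.
(1): T OR F → true.
(i) fee paid — holds.
(ii) insurance ≥ $150,000 — fails.
(a): T AND F → false.
(i) no complaint in 6 mo. — satisfied.
(ii) all abutters consent — holds.
(b): T AND T → true.
(2) = F OR T = true.
(a) age ≥ 25 — not satisfied.
(i) commercially zoned — holds.
(ii) ≥500 ft from school — holds.
(b): T AND T → true.
(3): F OR T → true.
Overall: T AND T AND T → true.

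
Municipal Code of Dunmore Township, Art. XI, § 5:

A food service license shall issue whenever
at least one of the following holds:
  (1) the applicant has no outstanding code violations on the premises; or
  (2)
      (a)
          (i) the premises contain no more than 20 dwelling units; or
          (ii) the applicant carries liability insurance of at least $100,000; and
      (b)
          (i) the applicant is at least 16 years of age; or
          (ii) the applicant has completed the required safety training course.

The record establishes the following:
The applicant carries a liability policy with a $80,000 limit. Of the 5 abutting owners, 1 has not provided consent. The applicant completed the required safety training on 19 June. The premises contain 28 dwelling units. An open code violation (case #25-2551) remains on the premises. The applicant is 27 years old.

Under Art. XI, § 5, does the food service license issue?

No — denied.

(1) no code violations — not satisfied.
(i) ≤ 20 units — not satisfied.
(ii) insurance ≥ $100,000 — fails.
(a): F OR F → false.
(i) age ≥ 16 — satisfied.
(ii) safety training — met.
(b): T OR T → true.
(2) = F AND T = false.
So Overall is not satisfied (F OR F).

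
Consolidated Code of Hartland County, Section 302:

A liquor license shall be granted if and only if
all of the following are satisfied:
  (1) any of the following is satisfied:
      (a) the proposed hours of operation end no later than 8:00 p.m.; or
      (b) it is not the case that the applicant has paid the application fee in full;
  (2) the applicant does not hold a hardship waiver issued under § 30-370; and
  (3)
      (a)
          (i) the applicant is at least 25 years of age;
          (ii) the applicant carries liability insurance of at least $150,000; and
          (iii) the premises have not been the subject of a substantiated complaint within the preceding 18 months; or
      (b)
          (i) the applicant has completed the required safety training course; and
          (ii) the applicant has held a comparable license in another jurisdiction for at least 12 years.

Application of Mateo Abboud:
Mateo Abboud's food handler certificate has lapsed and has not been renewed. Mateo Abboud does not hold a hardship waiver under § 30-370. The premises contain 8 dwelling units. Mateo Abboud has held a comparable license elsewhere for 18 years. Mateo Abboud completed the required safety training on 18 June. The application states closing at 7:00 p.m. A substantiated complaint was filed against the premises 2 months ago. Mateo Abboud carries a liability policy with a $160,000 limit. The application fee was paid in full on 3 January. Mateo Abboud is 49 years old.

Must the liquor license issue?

(a) closes by 8 p.m. — holds.
(b) not (fee paid) — fails.
So (1) is satisfied (T OR F).
(2) not (hardship waiver) — holds.
(i) age ≥ 25 — holds.
(ii) insurance ≥ $150,000 — met.
(iii) no complaint in 18 mo. — not satisfied.
(a): T AND T AND F → false.
(i) safety training — holds.
(ii) prior license ≥ 12 yr — met.
(b): T AND T → true.
(3) = F OR T = true.
So Overall is satisfied (T AND T AND T).

Yes — granted.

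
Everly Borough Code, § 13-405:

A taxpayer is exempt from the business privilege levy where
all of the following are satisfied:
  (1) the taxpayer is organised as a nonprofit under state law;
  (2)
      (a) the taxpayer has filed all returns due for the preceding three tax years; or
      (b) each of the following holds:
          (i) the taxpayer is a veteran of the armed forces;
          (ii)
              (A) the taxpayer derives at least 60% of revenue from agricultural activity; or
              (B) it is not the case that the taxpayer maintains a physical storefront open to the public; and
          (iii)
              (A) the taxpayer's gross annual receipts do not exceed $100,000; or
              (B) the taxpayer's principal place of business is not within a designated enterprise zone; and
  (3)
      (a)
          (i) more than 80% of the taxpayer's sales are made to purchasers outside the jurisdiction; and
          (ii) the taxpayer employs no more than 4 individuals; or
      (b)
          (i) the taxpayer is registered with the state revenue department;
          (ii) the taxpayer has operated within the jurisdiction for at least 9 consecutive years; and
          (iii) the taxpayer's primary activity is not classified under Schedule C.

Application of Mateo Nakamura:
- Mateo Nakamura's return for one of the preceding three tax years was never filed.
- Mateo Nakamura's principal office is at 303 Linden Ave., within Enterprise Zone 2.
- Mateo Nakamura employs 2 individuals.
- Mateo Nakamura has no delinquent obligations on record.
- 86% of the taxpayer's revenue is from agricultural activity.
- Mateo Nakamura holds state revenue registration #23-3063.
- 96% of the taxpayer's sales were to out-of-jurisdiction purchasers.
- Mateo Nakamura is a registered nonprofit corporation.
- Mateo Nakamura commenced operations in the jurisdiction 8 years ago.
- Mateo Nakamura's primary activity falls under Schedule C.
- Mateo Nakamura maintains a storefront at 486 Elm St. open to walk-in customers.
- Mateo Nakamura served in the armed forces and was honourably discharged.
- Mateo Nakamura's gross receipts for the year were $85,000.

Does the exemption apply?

(1) nonprofit — satisfied.
(a) returns current — not met.
(i) veteran — holds.
(A) ≥60% agricultural — holds.
(B) not (has storefront) — not met.
(ii): T OR F → true.
(A) receipts ≤ $100,000 — holds.
(B) not (in enterprise zone) — not satisfied.
(iii): T OR F → true.
(b) = T AND T AND T = true.
(2): F OR T → true.
(i) >80% out-of-jur. sales — holds.
(ii) ≤ 4 employees — met.
(a): T AND T → true.
(i) state-registered — met.
(ii) ≥ 9 yrs in jurisdiction — not met.
(iii) not (Schedule C activity) — not satisfied.
(b): T AND F AND F → false.
(3) = T OR F = true.
So Overall is satisfied (T AND T AND T).

Yes — exempt.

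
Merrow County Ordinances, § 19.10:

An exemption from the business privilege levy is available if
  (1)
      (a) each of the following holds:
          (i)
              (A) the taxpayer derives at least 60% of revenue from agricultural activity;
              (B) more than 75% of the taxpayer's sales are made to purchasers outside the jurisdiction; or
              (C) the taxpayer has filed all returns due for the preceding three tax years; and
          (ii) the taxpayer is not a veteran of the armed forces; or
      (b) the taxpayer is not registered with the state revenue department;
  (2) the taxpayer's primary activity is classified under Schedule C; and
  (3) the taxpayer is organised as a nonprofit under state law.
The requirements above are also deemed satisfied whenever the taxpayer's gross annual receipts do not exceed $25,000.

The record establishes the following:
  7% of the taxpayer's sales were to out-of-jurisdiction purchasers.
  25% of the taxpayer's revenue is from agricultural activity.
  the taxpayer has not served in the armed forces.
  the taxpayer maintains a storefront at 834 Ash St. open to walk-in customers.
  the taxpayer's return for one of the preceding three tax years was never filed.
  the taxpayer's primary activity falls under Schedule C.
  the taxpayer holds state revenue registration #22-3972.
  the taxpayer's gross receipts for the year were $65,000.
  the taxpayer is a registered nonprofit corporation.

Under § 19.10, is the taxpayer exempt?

(A) ≥60% agricultural — fails.
(B) >75% out-of-jur. sales — not met.
(C) returns current — fails.
So (i) is not satisfied (F OR F OR F).
(ii) not (veteran) — holds.
So (a) is not satisfied (F AND T).
(b) not (state-registered) — not satisfied.
(1) = F OR F = false.
(2) Schedule C activity — satisfied.
(3) nonprofit — holds.
Overall: F AND T AND T → false.
Exception (receipts ≤ $25,000) — not satisfied.
Result: main false OR exception false → false.

No — not exempt.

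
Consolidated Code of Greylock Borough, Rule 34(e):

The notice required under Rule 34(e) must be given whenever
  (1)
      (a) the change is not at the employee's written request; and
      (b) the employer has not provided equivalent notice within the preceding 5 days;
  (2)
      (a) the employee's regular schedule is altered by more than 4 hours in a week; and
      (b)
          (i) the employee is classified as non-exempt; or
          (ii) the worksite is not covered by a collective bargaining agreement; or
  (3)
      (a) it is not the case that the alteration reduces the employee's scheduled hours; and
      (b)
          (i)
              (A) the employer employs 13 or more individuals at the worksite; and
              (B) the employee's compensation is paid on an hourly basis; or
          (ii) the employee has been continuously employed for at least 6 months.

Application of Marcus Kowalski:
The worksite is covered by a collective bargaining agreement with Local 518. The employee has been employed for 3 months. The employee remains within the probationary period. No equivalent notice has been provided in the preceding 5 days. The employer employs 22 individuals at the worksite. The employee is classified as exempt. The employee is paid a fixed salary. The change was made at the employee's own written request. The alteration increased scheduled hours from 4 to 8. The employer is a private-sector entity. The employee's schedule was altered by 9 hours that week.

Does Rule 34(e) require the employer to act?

No — not required.

(a) not employee-requested — not met.
(b) no recent notice — satisfied.
(1) = F AND T = false.
(a) schedule shift > 4h — holds.
(i) non-exempt — not met.
(ii) no CBA — fails.
(b): F OR F → false.
So (2) is not satisfied (T AND F).
(a) not (hours reduced) — holds.
(A) ≥ 13 at site — met.
(B) hourly-paid — not met.
So (i) is not satisfied (T AND F).
(ii) tenure ≥ 6 mo. — fails.
So (b) is not satisfied (F OR F).
(3) = T AND F = false.
Overall: F OR F OR F → false.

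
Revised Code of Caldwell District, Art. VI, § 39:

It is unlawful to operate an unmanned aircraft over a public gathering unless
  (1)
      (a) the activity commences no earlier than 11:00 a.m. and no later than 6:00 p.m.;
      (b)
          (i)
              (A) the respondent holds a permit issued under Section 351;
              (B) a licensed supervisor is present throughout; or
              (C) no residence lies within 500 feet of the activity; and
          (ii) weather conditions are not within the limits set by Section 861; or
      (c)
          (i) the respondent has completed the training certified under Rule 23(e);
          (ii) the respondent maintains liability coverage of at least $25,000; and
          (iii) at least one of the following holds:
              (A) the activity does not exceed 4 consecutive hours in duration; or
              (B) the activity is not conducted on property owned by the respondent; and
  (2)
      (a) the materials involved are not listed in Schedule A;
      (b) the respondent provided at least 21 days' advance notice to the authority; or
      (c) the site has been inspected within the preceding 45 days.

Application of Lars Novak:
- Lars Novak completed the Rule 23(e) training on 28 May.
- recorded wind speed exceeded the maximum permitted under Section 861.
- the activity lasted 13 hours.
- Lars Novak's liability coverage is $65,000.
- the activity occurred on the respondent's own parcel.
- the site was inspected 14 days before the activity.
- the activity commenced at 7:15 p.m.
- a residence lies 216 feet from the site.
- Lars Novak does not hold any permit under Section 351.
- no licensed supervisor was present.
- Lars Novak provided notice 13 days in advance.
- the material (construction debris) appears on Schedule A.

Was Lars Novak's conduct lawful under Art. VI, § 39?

(a) start within hours — not satisfied.
(A) holds permit — fails.
(B) supervisor present — not met.
(C) no residence in 500 ft — not met.
So (i) is not satisfied (F OR F OR F).
(ii) not (weather ok) — holds.
(b): F AND T → false.
(i) training certified — met.
(ii) coverage ≥ $25,000 — met.
(A) ≤ 4 hrs duration — not met.
(B) not (own property) — not satisfied.
So (iii) is not satisfied (F OR F).
So (c) is not satisfied (T AND T AND F).
(1): F OR F OR F → false.
(a) not (Schedule A material) — not satisfied.
(b) ≥21 days' notice — fails.
(c) site inspected — holds.
(2) = F OR F OR T = true.
Overall: F AND T → false.

No — unlawful.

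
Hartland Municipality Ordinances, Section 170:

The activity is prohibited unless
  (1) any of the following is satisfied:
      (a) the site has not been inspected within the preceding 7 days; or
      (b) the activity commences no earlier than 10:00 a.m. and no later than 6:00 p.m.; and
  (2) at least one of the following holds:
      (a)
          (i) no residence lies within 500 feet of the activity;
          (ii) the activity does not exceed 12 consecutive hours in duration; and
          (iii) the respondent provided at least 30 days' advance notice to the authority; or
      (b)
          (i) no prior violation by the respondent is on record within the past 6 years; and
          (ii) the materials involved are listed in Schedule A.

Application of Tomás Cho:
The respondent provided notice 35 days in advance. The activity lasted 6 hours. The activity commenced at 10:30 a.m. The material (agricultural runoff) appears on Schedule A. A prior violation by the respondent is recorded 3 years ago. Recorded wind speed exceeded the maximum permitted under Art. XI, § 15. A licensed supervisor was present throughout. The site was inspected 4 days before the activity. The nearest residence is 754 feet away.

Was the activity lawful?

(a) not (site inspected) — fails.
(b) start within hours — satisfied.
(1) = F OR T = true.
(i) no residence in 500 ft — holds.
(ii) ≤ 12 hrs duration — holds.
(iii) ≥30 days' notice — satisfied.
(a): T AND T AND T → true.
(i) no prior violation — not satisfied.
(ii) Schedule A material — met.
(b) = F AND T = false.
(2) = T OR F = true.
Overall = T AND T = true.

Yes — lawful.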